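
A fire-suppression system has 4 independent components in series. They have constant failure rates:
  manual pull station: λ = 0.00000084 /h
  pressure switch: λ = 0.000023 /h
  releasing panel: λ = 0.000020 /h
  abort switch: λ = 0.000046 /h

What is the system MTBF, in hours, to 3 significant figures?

11100

Series of exponential components: λ_sys = Σ λ_i
λ_sys = 0.00000084 + 0.000023 + 0.000020 + 0.000046 = 8.9840e-05 /h
MTBF = 1 / λ_sys = 11100 h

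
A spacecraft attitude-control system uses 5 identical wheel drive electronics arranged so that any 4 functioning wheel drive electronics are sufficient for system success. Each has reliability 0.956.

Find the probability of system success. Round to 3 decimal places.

0.982

R = Σ_{i=4}^{5} C(5,i) p^i (1−p)^{5−i} with p = 0.956
C(5,4)·0.956^4·0.044^1 = 0.18376
C(5,5)·0.956^5·0.044^0 = 0.79853
Sum = 0.982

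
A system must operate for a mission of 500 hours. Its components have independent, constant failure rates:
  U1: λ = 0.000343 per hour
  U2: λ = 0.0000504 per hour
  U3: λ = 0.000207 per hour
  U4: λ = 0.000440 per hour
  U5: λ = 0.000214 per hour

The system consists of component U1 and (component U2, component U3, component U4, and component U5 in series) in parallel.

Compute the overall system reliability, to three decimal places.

R(U1) = exp(−0.000343 × 500) = 0.84240
R(U2) = exp(−0.0000504 × 500) = 0.97511
R(U3) = exp(−0.000207 × 500) = 0.90168
R(U4) = exp(−0.000440 × 500) = 0.80252
R(U5) = exp(−0.000214 × 500) = 0.89853
Series (U2, U3, U4, and U5): 0.97511 × 0.90168 × 0.80252 × 0.89853 = 0.63401
Parallel (U1 and [0.63401]): 1 − (1 − 0.84240)(1 − 0.63401) = 0.942

0.942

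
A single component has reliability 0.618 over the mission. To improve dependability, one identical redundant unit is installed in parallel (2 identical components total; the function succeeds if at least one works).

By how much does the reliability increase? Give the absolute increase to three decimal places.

R_before = 0.618
R_after = 1 − (1 − 0.618)^2 = 0.854
ΔR = 0.854 − 0.618 = 0.236

0.236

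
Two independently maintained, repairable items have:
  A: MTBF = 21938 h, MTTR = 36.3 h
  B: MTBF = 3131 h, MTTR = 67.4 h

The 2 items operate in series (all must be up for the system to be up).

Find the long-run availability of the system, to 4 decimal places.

A(A) = MTBF/(MTBF+MTTR) = 21938/(21938+36.3) = 0.998348
A(B) = MTBF/(MTBF+MTTR) = 3131/(3131+67.4) = 0.978927
Series availability: 0.998348 × 0.978927 = 0.9773

0.9773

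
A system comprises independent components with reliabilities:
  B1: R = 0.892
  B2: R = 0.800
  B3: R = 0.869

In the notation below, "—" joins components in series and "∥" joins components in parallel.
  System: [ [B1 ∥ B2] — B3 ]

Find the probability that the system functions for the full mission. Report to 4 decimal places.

0.8502

Parallel (B1 and B2): 1 − (1 − 0.892000)(1 − 0.800000) = 0.978400
Series ([0.978400] and B3): 0.978400 × 0.869000 = 0.8502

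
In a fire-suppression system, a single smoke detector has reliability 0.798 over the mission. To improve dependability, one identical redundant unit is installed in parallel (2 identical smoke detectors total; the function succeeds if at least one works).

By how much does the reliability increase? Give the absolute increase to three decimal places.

0.161

R_before = 0.798
R_after = 1 − (1 − 0.798)^2 = 0.959
ΔR = 0.959 − 0.798 = 0.161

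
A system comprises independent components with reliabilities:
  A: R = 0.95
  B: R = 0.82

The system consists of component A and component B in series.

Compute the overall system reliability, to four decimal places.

0.7790

Series (A and B): 0.950000 × 0.820000 = 0.7790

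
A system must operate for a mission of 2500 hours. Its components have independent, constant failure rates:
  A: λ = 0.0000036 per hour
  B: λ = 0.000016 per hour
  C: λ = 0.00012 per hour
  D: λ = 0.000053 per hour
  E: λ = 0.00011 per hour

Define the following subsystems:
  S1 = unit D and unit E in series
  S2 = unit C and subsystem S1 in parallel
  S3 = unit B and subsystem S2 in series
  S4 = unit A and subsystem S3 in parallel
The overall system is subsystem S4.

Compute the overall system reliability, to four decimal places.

R(A) = exp(−0.0000036 × 2500) = 0.991040
R(B) = exp(−0.000016 × 2500) = 0.960789
R(C) = exp(−0.00012 × 2500) = 0.740818
R(D) = exp(−0.000053 × 2500) = 0.875903
R(E) = exp(−0.00011 × 2500) = 0.759572
Series (D and E): 0.875903 × 0.759572 = 0.665311
Parallel (C and [0.665311]): 1 − (1 − 0.740818)(1 − 0.665311) = 0.913255
Series (B and [0.913255]): 0.960789 × 0.913255 = 0.877445
Parallel (A and [0.877445]): 1 − (1 − 0.991040)(1 − 0.877445) = 0.9989

0.9989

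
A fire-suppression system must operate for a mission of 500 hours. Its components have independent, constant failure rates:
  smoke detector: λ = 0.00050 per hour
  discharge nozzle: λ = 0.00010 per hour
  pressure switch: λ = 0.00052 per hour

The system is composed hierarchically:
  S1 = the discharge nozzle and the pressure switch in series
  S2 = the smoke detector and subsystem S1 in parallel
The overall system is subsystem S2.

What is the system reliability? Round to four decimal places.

R(smoke detector) = exp(−0.00050 × 500) = 0.778801
R(discharge nozzle) = exp(−0.00010 × 500) = 0.951229
R(pressure switch) = exp(−0.00052 × 500) = 0.771052
Series (discharge nozzle and pressure switch): 0.951229 × 0.771052 = 0.733447
Parallel (smoke detector and [0.733447]): 1 − (1 − 0.778801)(1 − 0.733447) = 0.9410

0.9410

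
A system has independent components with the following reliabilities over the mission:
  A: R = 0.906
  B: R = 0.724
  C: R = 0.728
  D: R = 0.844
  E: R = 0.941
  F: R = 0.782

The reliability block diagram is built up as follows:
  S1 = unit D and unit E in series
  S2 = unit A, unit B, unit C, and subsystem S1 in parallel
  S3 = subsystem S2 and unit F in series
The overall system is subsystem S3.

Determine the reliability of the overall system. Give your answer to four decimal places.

Series (D and E): 0.844000 × 0.941000 = 0.794204
Parallel (A, B, C, and [0.794204]): 1 − (1 − 0.906000)(1 − 0.724000)(1 − 0.728000)(1 − 0.794204) = 0.998548
Series ([0.998548] and F): 0.998548 × 0.782000 = 0.7809

0.7809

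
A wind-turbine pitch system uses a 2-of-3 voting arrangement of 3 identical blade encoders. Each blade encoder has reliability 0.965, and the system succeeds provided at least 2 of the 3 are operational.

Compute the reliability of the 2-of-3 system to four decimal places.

0.9964

R = Σ_{i=2}^{3} C(3,i) p^i (1−p)^{3−i} with p = 0.965
C(3,2)·0.965^2·0.035^1 = 0.097779
C(3,3)·0.965^3·0.035^0 = 0.898632
Sum = 0.9964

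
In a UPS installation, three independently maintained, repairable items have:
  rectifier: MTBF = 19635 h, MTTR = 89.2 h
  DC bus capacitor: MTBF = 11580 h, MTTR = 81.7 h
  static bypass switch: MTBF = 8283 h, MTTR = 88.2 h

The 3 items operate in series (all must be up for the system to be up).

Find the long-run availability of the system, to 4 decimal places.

0.9781

A(rectifier) = MTBF/(MTBF+MTTR) = 19635/(19635+89.2) = 0.995478
A(DC bus capacitor) = MTBF/(MTBF+MTTR) = 11580/(11580+81.7) = 0.992994
A(static bypass switch) = MTBF/(MTBF+MTTR) = 8283/(8283+88.2) = 0.989464
Series availability: 0.995478 × 0.992994 × 0.989464 = 0.9781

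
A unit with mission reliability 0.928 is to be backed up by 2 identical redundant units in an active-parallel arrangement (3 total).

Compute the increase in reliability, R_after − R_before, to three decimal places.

R_before = 0.928
R_after = 1 − (1 − 0.928)^3 = 1.000
ΔR = 1.000 − 0.928 = 0.072

0.072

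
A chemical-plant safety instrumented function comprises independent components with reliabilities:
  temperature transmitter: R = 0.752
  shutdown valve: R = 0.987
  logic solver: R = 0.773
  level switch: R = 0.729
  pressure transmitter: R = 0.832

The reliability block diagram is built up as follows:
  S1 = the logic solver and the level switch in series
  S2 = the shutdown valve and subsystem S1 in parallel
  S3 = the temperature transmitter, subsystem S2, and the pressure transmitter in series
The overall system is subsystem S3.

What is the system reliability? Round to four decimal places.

0.6221

Series (logic solver and level switch): 0.773000 × 0.729000 = 0.563517
Parallel (shutdown valve and [0.563517]): 1 − (1 − 0.987000)(1 − 0.563517) = 0.994326
Series (temperature transmitter, [0.994326], and pressure transmitter): 0.752000 × 0.994326 × 0.832000 = 0.6221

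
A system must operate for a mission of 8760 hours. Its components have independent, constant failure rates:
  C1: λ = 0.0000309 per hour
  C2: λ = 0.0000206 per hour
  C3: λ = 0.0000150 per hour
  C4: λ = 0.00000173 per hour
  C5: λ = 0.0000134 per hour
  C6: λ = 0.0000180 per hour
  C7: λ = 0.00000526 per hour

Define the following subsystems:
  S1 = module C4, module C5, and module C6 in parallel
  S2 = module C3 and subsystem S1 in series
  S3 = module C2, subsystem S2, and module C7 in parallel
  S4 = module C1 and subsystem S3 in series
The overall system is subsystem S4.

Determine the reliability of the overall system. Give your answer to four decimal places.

R(C1) = exp(−0.0000309 × 8760) = 0.762858
R(C2) = exp(−0.0000206 × 8760) = 0.834889
R(C3) = exp(−0.0000150 × 8760) = 0.876867
R(C4) = exp(−0.00000173 × 8760) = 0.984959
R(C5) = exp(−0.0000134 × 8760) = 0.889244
R(C6) = exp(−0.0000180 × 8760) = 0.854123
R(C7) = exp(−0.00000526 × 8760) = 0.954968
Parallel (C4, C5, and C6): 1 − (1 − 0.984959)(1 − 0.889244)(1 − 0.854123) = 0.999757
Series (C3 and [0.999757]): 0.876867 × 0.999757 = 0.876654
Parallel (C2, [0.876654], and C7): 1 − (1 − 0.834889)(1 − 0.876654)(1 − 0.954968) = 0.999083
Series (C1 and [0.999083]): 0.762858 × 0.999083 = 0.7622

0.7622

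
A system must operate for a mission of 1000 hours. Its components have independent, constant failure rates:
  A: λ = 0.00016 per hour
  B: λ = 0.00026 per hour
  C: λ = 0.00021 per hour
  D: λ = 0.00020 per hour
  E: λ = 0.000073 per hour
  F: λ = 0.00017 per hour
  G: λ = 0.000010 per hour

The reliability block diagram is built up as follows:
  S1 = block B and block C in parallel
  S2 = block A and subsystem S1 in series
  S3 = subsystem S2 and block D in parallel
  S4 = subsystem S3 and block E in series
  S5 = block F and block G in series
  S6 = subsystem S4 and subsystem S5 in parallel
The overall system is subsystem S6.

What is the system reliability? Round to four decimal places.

R(A) = exp(−0.00016 × 1000) = 0.852144
R(B) = exp(−0.00026 × 1000) = 0.771052
R(C) = exp(−0.00021 × 1000) = 0.810584
R(D) = exp(−0.00020 × 1000) = 0.818731
R(E) = exp(−0.000073 × 1000) = 0.929601
R(F) = exp(−0.00017 × 1000) = 0.843665
R(G) = exp(−0.000010 × 1000) = 0.990050
Parallel (B and C): 1 − (1 − 0.771052)(1 − 0.810584) = 0.956634
Series (A and [0.956634]): 0.852144 × 0.956634 = 0.815190
Parallel ([0.815190] and D): 1 − (1 − 0.815190)(1 − 0.818731) = 0.966500
Series ([0.966500] and E): 0.966500 × 0.929601 = 0.898459
Series (F and G): 0.843665 × 0.990050 = 0.835271
Parallel ([0.898459] and [0.835271]): 1 − (1 − 0.898459)(1 − 0.835271) = 0.9833

0.9833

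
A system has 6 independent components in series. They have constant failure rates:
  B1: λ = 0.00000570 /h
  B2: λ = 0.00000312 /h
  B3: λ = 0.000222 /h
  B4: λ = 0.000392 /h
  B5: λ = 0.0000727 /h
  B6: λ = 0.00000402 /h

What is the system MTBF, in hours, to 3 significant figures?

1430

Series of exponential components: λ_sys = Σ λ_i
λ_sys = 0.00000570 + 0.00000312 + 0.000222 + 0.000392 + 0.0000727 + 0.00000402 = 6.9954e-04 /h
MTBF = 1 / λ_sys = 1430 h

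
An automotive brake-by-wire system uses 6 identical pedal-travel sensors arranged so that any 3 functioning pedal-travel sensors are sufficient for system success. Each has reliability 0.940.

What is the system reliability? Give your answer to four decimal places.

R = Σ_{i=3}^{6} C(6,i) p^i (1−p)^{6−i} with p = 0.940
C(6,3)·0.940^3·0.060^3 = 0.003588
C(6,4)·0.940^4·0.060^2 = 0.042160
C(6,5)·0.940^5·0.060^1 = 0.264205
C(6,6)·0.940^6·0.060^0 = 0.689870
Sum = 0.9998

0.9998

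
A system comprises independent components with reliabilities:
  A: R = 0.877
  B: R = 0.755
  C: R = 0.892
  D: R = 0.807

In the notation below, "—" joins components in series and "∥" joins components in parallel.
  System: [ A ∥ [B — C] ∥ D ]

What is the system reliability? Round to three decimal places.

Series (B and C): 0.75500 × 0.89200 = 0.67346
Parallel (A, [0.67346], and D): 1 − (1 − 0.87700)(1 − 0.67346)(1 − 0.80700) = 0.992

0.992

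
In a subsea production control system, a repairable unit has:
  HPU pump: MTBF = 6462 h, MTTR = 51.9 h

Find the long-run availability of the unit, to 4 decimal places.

A(HPU pump) = MTBF/(MTBF+MTTR) = 6462/(6462+51.9) = 0.9920

0.9920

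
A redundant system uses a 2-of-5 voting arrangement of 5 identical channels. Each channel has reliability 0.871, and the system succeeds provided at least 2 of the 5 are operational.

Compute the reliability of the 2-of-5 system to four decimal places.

0.9988

R = Σ_{i=2}^{5} C(5,i) p^i (1−p)^{5−i} with p = 0.871
C(5,2)·0.871^2·0.129^3 = 0.016286
C(5,3)·0.871^3·0.129^2 = 0.109960
C(5,4)·0.871^4·0.129^1 = 0.371221
C(5,5)·0.871^5·0.129^0 = 0.501292
Sum = 0.9988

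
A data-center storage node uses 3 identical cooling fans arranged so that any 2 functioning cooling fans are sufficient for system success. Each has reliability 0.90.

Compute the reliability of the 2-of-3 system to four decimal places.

0.9720

R = Σ_{i=2}^{3} C(3,i) p^i (1−p)^{3−i} with p = 0.90
C(3,2)·0.90^2·0.10^1 = 0.243000
C(3,3)·0.90^3·0.10^0 = 0.729000
Sum = 0.9720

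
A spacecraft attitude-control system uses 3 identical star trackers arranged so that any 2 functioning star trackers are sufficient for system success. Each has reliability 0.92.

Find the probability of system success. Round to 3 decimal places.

0.982

R = Σ_{i=2}^{3} C(3,i) p^i (1−p)^{3−i} with p = 0.92
C(3,2)·0.92^2·0.08^1 = 0.20314
C(3,3)·0.92^3·0.08^0 = 0.77869
Sum = 0.982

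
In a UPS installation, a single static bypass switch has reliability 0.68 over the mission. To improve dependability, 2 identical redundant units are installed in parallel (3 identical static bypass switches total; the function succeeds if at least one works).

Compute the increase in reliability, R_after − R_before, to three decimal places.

R_before = 0.68
R_after = 1 − (1 − 0.68)^3 = 0.967
ΔR = 0.967 − 0.68 = 0.287

0.287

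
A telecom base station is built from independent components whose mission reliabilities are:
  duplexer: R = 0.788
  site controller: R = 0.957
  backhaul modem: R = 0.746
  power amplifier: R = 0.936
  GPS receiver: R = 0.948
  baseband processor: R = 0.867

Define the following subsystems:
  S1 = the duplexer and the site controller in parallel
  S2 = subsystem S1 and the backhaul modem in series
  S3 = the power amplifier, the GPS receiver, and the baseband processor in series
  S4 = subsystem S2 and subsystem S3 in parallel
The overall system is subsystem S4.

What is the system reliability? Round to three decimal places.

Parallel (duplexer and site controller): 1 − (1 − 0.78800)(1 − 0.95700) = 0.99088
Series ([0.99088] and backhaul modem): 0.99088 × 0.74600 = 0.73920
Series (power amplifier, GPS receiver, and baseband processor): 0.93600 × 0.94800 × 0.86700 = 0.76931
Parallel ([0.73920] and [0.76931]): 1 − (1 − 0.73920)(1 − 0.76931) = 0.940

0.940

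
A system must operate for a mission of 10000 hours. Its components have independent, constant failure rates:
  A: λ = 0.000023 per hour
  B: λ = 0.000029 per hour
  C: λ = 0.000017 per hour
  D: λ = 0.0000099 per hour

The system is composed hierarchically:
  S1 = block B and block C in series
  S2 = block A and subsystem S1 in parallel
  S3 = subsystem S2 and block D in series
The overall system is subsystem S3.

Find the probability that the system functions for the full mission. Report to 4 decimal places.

0.8371

R(A) = exp(−0.000023 × 10000) = 0.794534
R(B) = exp(−0.000029 × 10000) = 0.748264
R(C) = exp(−0.000017 × 10000) = 0.843665
R(D) = exp(−0.0000099 × 10000) = 0.905743
Series (B and C): 0.748264 × 0.843665 = 0.631284
Parallel (A and [0.631284]): 1 − (1 − 0.794534)(1 − 0.631284) = 0.924241
Series ([0.924241] and D): 0.924241 × 0.905743 = 0.8371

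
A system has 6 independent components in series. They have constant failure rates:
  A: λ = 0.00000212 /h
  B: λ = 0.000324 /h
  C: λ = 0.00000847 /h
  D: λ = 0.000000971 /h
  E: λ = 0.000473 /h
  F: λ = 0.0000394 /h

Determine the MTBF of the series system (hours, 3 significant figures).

1180

Series of exponential components: λ_sys = Σ λ_i
λ_sys = 0.00000212 + 0.000324 + 0.00000847 + 0.000000971 + 0.000473 + 0.0000394 = 8.4796e-04 /h
MTBF = 1 / λ_sys = 1180 h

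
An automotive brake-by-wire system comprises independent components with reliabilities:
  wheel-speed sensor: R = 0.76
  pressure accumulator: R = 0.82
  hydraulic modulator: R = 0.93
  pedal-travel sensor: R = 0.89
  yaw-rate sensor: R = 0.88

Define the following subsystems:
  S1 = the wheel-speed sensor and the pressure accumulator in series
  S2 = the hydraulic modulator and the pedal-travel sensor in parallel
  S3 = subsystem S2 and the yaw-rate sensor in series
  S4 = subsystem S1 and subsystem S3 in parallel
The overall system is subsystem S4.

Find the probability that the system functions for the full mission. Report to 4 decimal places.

Series (wheel-speed sensor and pressure accumulator): 0.760000 × 0.820000 = 0.623200
Parallel (hydraulic modulator and pedal-travel sensor): 1 − (1 − 0.930000)(1 − 0.890000) = 0.992300
Series ([0.992300] and yaw-rate sensor): 0.992300 × 0.880000 = 0.873224
Parallel ([0.623200] and [0.873224]): 1 − (1 − 0.623200)(1 − 0.873224) = 0.9522

0.9522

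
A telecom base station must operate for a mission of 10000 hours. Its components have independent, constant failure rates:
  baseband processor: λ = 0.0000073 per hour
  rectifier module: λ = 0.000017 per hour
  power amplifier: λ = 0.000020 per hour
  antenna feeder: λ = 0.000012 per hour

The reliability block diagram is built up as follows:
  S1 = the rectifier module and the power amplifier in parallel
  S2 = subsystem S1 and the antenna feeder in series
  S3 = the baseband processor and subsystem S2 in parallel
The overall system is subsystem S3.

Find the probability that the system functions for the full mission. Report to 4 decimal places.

R(baseband processor) = exp(−0.0000073 × 10000) = 0.929601
R(rectifier module) = exp(−0.000017 × 10000) = 0.843665
R(power amplifier) = exp(−0.000020 × 10000) = 0.818731
R(antenna feeder) = exp(−0.000012 × 10000) = 0.886920
Parallel (rectifier module and power amplifier): 1 − (1 − 0.843665)(1 − 0.818731) = 0.971661
Series ([0.971661] and antenna feeder): 0.971661 × 0.886920 = 0.861786
Parallel (baseband processor and [0.861786]): 1 − (1 − 0.929601)(1 − 0.861786) = 0.9903

0.9903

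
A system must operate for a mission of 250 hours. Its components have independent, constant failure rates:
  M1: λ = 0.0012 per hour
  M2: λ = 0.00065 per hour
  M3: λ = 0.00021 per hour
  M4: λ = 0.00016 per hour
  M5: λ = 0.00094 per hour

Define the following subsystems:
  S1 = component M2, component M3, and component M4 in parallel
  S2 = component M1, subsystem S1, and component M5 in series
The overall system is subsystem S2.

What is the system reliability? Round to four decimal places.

0.5855

R(M1) = exp(−0.0012 × 250) = 0.740818
R(M2) = exp(−0.00065 × 250) = 0.850016
R(M3) = exp(−0.00021 × 250) = 0.948854
R(M4) = exp(−0.00016 × 250) = 0.960789
R(M5) = exp(−0.00094 × 250) = 0.790571
Parallel (M2, M3, and M4): 1 − (1 − 0.850016)(1 − 0.948854)(1 − 0.960789) = 0.999699
Series (M1, [0.999699], and M5): 0.740818 × 0.999699 × 0.790571 = 0.5855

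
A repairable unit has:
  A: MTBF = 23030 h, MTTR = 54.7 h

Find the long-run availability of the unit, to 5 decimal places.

0.99763

A(A) = MTBF/(MTBF+MTTR) = 23030/(23030+54.7) = 0.99763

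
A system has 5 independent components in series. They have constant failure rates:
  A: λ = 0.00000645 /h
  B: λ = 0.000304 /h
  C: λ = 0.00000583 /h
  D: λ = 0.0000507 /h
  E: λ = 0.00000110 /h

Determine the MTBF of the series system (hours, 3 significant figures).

Series of exponential components: λ_sys = Σ λ_i
λ_sys = 0.00000645 + 0.000304 + 0.00000583 + 0.0000507 + 0.00000110 = 3.6808e-04 /h
MTBF = 1 / λ_sys = 2720 h

2720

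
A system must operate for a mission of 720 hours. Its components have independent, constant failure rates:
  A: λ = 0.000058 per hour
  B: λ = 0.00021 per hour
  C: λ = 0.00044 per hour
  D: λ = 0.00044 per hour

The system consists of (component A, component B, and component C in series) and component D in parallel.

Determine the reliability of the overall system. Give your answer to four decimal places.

R(A) = exp(−0.000058 × 720) = 0.959100
R(B) = exp(−0.00021 × 720) = 0.859676
R(C) = exp(−0.00044 × 720) = 0.728476
R(D) = exp(−0.00044 × 720) = 0.728476
Series (A, B, and C): 0.959100 × 0.859676 × 0.728476 = 0.600640
Parallel ([0.600640] and D): 1 − (1 − 0.600640)(1 − 0.728476) = 0.8916

0.8916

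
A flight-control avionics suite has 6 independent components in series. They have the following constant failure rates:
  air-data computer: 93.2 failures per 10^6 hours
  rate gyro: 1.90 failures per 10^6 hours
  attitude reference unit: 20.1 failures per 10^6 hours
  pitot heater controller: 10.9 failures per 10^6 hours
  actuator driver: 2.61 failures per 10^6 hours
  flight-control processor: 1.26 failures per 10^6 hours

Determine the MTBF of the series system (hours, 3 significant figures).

Series of exponential components: λ_sys = Σ λ_i
λ_sys = 0.0000932 + 0.00000190 + 0.0000201 + 0.0000109 + 0.00000261 + 0.00000126 = 1.2997e-04 /h
MTBF = 1 / λ_sys = 7690 h

7690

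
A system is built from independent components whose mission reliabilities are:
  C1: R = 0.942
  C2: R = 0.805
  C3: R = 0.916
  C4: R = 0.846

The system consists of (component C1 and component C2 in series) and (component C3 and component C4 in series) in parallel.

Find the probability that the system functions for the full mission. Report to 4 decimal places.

Series (C1 and C2): 0.942000 × 0.805000 = 0.758310
Series (C3 and C4): 0.916000 × 0.846000 = 0.774936
Parallel ([0.758310] and [0.774936]): 1 − (1 − 0.758310)(1 − 0.774936) = 0.9456

0.9456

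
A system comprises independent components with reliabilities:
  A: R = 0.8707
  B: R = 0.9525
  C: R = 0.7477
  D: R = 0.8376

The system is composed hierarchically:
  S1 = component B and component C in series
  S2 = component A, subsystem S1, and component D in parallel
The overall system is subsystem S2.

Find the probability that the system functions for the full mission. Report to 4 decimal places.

0.9940

Series (B and C): 0.952500 × 0.747700 = 0.712184
Parallel (A, [0.712184], and D): 1 − (1 − 0.870700)(1 − 0.712184)(1 − 0.837600) = 0.9940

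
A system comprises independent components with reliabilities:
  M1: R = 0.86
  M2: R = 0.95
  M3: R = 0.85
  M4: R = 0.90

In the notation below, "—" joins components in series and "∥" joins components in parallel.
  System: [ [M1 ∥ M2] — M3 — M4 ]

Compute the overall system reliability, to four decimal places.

0.7596

Parallel (M1 and M2): 1 − (1 − 0.860000)(1 − 0.950000) = 0.993000
Series ([0.993000], M3, and M4): 0.993000 × 0.850000 × 0.900000 = 0.7596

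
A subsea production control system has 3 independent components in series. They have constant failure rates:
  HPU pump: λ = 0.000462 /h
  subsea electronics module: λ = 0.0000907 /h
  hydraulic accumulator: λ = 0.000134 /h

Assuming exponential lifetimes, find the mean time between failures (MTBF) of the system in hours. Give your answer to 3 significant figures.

1460

Series of exponential components: λ_sys = Σ λ_i
λ_sys = 0.000462 + 0.0000907 + 0.000134 = 6.8670e-04 /h
MTBF = 1 / λ_sys = 1460 h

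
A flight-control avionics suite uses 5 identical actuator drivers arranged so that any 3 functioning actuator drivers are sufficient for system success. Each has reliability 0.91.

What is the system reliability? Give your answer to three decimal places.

0.994

R = Σ_{i=3}^{5} C(5,i) p^i (1−p)^{5−i} with p = 0.91
C(5,3)·0.91^3·0.09^2 = 0.06104
C(5,4)·0.91^4·0.09^1 = 0.30859
C(5,5)·0.91^5·0.09^0 = 0.62403
Sum = 0.994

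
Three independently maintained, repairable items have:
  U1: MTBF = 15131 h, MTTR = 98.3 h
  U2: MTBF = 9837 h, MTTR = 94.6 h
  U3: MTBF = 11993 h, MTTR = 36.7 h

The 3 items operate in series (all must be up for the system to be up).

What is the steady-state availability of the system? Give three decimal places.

A(U1) = MTBF/(MTBF+MTTR) = 15131/(15131+98.3) = 0.993545
A(U2) = MTBF/(MTBF+MTTR) = 9837/(9837+94.6) = 0.990475
A(U3) = MTBF/(MTBF+MTTR) = 11993/(11993+36.7) = 0.996949
Series availability: 0.993545 × 0.990475 × 0.996949 = 0.981

0.981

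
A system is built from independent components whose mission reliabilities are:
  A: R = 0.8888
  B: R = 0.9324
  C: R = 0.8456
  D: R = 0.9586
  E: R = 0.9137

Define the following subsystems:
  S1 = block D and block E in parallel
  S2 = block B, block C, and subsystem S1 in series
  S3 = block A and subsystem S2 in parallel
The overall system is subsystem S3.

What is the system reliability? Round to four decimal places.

0.9762

Parallel (D and E): 1 − (1 − 0.958600)(1 − 0.913700) = 0.996427
Series (B, C, and [0.996427]): 0.932400 × 0.845600 × 0.996427 = 0.785620
Parallel (A and [0.785620]): 1 − (1 − 0.888800)(1 − 0.785620) = 0.9762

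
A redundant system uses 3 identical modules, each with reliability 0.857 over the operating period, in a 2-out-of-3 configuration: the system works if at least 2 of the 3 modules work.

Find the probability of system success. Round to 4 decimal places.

R = Σ_{i=2}^{3} C(3,i) p^i (1−p)^{3−i} with p = 0.857
C(3,2)·0.857^2·0.143^1 = 0.315079
C(3,3)·0.857^3·0.143^0 = 0.629423
Sum = 0.9445

0.9445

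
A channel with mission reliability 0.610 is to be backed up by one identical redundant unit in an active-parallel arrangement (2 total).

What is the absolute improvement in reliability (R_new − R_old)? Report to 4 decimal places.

0.2379

R_before = 0.610
R_after = 1 − (1 − 0.610)^2 = 0.8479
ΔR = 0.8479 − 0.610 = 0.2379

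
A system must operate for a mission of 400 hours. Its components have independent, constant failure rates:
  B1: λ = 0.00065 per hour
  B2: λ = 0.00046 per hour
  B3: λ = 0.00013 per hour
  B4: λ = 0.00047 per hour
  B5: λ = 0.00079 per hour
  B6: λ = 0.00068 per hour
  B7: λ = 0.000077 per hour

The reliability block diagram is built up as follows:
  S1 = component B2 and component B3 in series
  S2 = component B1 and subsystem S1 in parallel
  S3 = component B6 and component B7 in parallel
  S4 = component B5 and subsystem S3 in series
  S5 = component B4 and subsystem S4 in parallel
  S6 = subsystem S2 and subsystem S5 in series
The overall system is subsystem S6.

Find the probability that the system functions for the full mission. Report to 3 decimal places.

0.907

R(B1) = exp(−0.00065 × 400) = 0.77105
R(B2) = exp(−0.00046 × 400) = 0.83194
R(B3) = exp(−0.00013 × 400) = 0.94933
R(B4) = exp(−0.00047 × 400) = 0.82861
R(B5) = exp(−0.00079 × 400) = 0.72906
R(B6) = exp(−0.00068 × 400) = 0.76185
R(B7) = exp(−0.000077 × 400) = 0.96967
Series (B2 and B3): 0.83194 × 0.94933 = 0.78979
Parallel (B1 and [0.78979]): 1 − (1 − 0.77105)(1 − 0.78979) = 0.95187
Parallel (B6 and B7): 1 − (1 − 0.76185)(1 − 0.96967) = 0.99278
Series (B5 and [0.99278]): 0.72906 × 0.99278 = 0.72380
Parallel (B4 and [0.72380]): 1 − (1 − 0.82861)(1 − 0.72380) = 0.95266
Series ([0.95187] and [0.95266]): 0.95187 × 0.95266 = 0.907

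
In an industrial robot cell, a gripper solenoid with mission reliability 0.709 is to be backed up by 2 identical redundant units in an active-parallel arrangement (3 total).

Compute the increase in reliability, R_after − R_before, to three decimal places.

R_before = 0.709
R_after = 1 − (1 − 0.709)^3 = 0.975
ΔR = 0.975 − 0.709 = 0.266

0.266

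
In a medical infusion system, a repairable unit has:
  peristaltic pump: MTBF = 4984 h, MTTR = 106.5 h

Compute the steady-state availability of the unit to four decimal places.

A(peristaltic pump) = MTBF/(MTBF+MTTR) = 4984/(4984+106.5) = 0.9791

0.9791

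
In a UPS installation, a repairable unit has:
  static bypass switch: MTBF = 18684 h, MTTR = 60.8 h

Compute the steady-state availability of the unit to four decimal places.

0.9968

A(static bypass switch) = MTBF/(MTBF+MTTR) = 18684/(18684+60.8) = 0.9968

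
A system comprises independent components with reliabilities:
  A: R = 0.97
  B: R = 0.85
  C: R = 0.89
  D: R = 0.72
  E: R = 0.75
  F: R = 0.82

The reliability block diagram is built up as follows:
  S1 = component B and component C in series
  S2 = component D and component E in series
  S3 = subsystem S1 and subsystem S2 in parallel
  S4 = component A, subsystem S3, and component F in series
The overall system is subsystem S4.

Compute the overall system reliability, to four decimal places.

0.7063

Series (B and C): 0.850000 × 0.890000 = 0.756500
Series (D and E): 0.720000 × 0.750000 = 0.540000
Parallel ([0.756500] and [0.540000]): 1 − (1 − 0.756500)(1 − 0.540000) = 0.887990
Series (A, [0.887990], and F): 0.970000 × 0.887990 × 0.820000 = 0.7063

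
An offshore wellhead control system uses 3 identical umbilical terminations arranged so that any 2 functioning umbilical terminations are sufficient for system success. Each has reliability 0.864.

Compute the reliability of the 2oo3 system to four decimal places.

0.9495

R = Σ_{i=2}^{3} C(3,i) p^i (1−p)^{3−i} with p = 0.864
C(3,2)·0.864^2·0.136^1 = 0.304570
C(3,3)·0.864^3·0.136^0 = 0.644973
Sum = 0.9495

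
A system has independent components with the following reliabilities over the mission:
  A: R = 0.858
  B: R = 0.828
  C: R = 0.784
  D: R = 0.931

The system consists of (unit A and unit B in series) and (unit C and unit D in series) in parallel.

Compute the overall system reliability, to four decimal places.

0.9218

Series (A and B): 0.858000 × 0.828000 = 0.710424
Series (C and D): 0.784000 × 0.931000 = 0.729904
Parallel ([0.710424] and [0.729904]): 1 − (1 − 0.710424)(1 − 0.729904) = 0.9218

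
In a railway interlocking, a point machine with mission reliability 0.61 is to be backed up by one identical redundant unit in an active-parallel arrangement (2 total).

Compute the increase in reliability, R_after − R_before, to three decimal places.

R_before = 0.61
R_after = 1 − (1 − 0.61)^2 = 0.848
ΔR = 0.848 − 0.61 = 0.238

0.238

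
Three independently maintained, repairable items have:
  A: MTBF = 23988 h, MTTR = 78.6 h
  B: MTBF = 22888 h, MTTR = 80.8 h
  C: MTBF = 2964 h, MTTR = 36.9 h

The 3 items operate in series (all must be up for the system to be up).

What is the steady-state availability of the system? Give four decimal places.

A(A) = MTBF/(MTBF+MTTR) = 23988/(23988+78.6) = 0.996734
A(B) = MTBF/(MTBF+MTTR) = 22888/(22888+80.8) = 0.996482
A(C) = MTBF/(MTBF+MTTR) = 2964/(2964+36.9) = 0.987704
Series availability: 0.996734 × 0.996482 × 0.987704 = 0.9810

0.9810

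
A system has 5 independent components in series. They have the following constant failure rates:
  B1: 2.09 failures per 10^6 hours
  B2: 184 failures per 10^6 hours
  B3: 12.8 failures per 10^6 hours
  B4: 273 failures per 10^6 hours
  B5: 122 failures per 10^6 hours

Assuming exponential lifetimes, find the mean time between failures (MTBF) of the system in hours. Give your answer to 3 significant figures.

1680

Series of exponential components: λ_sys = Σ λ_i
λ_sys = 0.00000209 + 0.000184 + 0.0000128 + 0.000273 + 0.000122 = 5.9389e-04 /h
MTBF = 1 / λ_sys = 1680 h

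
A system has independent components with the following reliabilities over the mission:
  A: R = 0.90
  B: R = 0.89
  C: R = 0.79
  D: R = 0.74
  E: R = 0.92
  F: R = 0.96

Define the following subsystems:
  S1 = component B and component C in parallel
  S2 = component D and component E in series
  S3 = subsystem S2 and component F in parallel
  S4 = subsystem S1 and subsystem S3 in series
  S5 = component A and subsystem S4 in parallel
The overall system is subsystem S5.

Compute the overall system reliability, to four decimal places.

0.9964

Parallel (B and C): 1 − (1 − 0.890000)(1 − 0.790000) = 0.976900
Series (D and E): 0.740000 × 0.920000 = 0.680800
Parallel ([0.680800] and F): 1 − (1 − 0.680800)(1 − 0.960000) = 0.987232
Series ([0.976900] and [0.987232]): 0.976900 × 0.987232 = 0.964427
Parallel (A and [0.964427]): 1 − (1 − 0.900000)(1 − 0.964427) = 0.9964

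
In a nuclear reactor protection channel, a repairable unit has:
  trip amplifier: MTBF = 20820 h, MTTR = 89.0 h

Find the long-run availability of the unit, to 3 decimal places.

A(trip amplifier) = MTBF/(MTBF+MTTR) = 20820/(20820+89.0) = 0.996

0.996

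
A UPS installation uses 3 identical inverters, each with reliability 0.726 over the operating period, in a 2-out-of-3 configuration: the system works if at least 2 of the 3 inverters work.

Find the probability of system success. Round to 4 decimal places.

R = Σ_{i=2}^{3} C(3,i) p^i (1−p)^{3−i} with p = 0.726
C(3,2)·0.726^2·0.274^1 = 0.433256
C(3,3)·0.726^3·0.274^0 = 0.382657
Sum = 0.8159

0.8159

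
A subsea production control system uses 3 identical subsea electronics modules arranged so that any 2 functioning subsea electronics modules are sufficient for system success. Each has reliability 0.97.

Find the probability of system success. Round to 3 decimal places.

R = Σ_{i=2}^{3} C(3,i) p^i (1−p)^{3−i} with p = 0.97
C(3,2)·0.97^2·0.03^1 = 0.08468
C(3,3)·0.97^3·0.03^0 = 0.91267
Sum = 0.997

0.997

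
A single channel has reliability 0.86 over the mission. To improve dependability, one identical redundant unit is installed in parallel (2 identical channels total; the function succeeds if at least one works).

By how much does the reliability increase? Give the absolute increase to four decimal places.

0.1204

R_before = 0.86
R_after = 1 − (1 − 0.86)^2 = 0.9804
ΔR = 0.9804 − 0.86 = 0.1204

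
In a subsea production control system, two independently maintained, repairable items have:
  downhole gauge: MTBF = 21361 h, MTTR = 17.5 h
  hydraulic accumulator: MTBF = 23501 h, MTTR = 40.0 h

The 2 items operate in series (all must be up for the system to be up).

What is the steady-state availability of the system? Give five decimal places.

0.99748

A(downhole gauge) = MTBF/(MTBF+MTTR) = 21361/(21361+17.5) = 0.999181
A(hydraulic accumulator) = MTBF/(MTBF+MTTR) = 23501/(23501+40.0) = 0.998301
Series availability: 0.999181 × 0.998301 = 0.99748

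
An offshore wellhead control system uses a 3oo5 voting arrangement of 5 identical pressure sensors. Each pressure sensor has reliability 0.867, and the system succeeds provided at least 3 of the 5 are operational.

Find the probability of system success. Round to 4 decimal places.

R = Σ_{i=3}^{5} C(5,i) p^i (1−p)^{5−i} with p = 0.867
C(5,3)·0.867^3·0.133^2 = 0.115282
C(5,4)·0.867^4·0.133^1 = 0.375749
C(5,5)·0.867^5·0.133^0 = 0.489887
Sum = 0.9809

0.9809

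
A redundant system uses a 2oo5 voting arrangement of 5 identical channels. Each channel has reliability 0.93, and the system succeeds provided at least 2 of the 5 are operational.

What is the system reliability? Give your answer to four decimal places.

R = Σ_{i=2}^{5} C(5,i) p^i (1−p)^{5−i} with p = 0.93
C(5,2)·0.93^2·0.07^3 = 0.002967
C(5,3)·0.93^3·0.07^2 = 0.039413
C(5,4)·0.93^4·0.07^1 = 0.261818
C(5,5)·0.93^5·0.07^0 = 0.695688
Sum = 0.9999

0.9999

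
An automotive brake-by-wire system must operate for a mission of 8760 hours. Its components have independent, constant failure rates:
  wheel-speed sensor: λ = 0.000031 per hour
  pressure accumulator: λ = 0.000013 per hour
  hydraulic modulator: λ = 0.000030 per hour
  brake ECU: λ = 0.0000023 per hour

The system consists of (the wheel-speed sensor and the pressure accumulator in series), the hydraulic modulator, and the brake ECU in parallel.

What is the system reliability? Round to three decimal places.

0.999

R(wheel-speed sensor) = exp(−0.000031 × 8760) = 0.76219
R(pressure accumulator) = exp(−0.000013 × 8760) = 0.89237
R(hydraulic modulator) = exp(−0.000030 × 8760) = 0.76890
R(brake ECU) = exp(−0.0000023 × 8760) = 0.98005
Series (wheel-speed sensor and pressure accumulator): 0.76219 × 0.89237 = 0.68016
Parallel ([0.68016], hydraulic modulator, and brake ECU): 1 − (1 − 0.68016)(1 − 0.76890)(1 − 0.98005) = 0.999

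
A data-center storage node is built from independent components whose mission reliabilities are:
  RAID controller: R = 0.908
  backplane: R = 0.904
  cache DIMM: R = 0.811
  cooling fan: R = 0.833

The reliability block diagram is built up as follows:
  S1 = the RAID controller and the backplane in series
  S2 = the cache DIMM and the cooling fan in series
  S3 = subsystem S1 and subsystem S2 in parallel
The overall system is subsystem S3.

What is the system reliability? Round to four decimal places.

0.9419

Series (RAID controller and backplane): 0.908000 × 0.904000 = 0.820832
Series (cache DIMM and cooling fan): 0.811000 × 0.833000 = 0.675563
Parallel ([0.820832] and [0.675563]): 1 − (1 − 0.820832)(1 − 0.675563) = 0.9419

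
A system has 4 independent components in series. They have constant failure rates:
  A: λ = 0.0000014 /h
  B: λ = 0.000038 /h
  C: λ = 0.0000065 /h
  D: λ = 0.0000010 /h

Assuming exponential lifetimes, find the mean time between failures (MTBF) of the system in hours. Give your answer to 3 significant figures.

Series of exponential components: λ_sys = Σ λ_i
λ_sys = 0.0000014 + 0.000038 + 0.0000065 + 0.0000010 = 4.6900e-05 /h
MTBF = 1 / λ_sys = 21300 h

21300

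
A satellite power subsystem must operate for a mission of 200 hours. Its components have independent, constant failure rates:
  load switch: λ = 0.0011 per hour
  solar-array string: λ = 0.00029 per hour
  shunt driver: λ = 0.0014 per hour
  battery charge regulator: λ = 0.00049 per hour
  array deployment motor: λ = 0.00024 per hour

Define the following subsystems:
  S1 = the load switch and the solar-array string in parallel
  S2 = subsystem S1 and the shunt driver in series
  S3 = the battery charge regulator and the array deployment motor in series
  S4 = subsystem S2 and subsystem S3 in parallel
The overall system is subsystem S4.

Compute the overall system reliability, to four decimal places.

0.9657

R(load switch) = exp(−0.0011 × 200) = 0.802519
R(solar-array string) = exp(−0.00029 × 200) = 0.943650
R(shunt driver) = exp(−0.0014 × 200) = 0.755784
R(battery charge regulator) = exp(−0.00049 × 200) = 0.906649
R(array deployment motor) = exp(−0.00024 × 200) = 0.953134
Parallel (load switch and solar-array string): 1 − (1 − 0.802519)(1 − 0.943650) = 0.988872
Series ([0.988872] and shunt driver): 0.988872 × 0.755784 = 0.747374
Series (battery charge regulator and array deployment motor): 0.906649 × 0.953134 = 0.864158
Parallel ([0.747374] and [0.864158]): 1 − (1 − 0.747374)(1 − 0.864158) = 0.9657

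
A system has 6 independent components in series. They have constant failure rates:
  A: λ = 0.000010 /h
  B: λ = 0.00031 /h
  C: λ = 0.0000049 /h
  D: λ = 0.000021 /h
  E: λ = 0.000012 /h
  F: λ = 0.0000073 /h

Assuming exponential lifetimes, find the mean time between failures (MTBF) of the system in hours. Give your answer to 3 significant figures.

2740

Series of exponential components: λ_sys = Σ λ_i
λ_sys = 0.000010 + 0.00031 + 0.0000049 + 0.000021 + 0.000012 + 0.0000073 = 3.6520e-04 /h
MTBF = 1 / λ_sys = 2740 h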